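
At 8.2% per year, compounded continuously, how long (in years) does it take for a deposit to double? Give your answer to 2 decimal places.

8.45 years

e^(0.082t) = 2, so 0.082t = ln 2 ≈ 0.69315.
t ≈ 0.69315/0.082 ≈ 8.4530.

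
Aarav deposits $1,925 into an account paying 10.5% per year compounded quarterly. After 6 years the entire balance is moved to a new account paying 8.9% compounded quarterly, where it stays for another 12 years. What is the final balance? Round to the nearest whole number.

$10,310

After 6 years at 10.5%: 1,925 × 1.86241338 ≈ 3,585.1458.
Then 12 years at 8.9%: 3,585.1458 × 2.87568772 ≈ 10,309.7596.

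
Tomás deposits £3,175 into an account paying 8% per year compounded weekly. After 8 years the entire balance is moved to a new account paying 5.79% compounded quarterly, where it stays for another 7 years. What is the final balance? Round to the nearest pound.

£9,000

Phase 1: 3,175·(1 + 0.08/52)^416 ≈ 6,018.3662.
Phase 2: 6,018.3662·(1 + 0.014475)^28 ≈ 8,999.8731.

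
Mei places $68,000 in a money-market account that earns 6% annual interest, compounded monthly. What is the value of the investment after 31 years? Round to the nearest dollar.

$434,794

Growth factor = (1 + 0.005)^372 ≈ 6.39403447314.
A ≈ 68,000 × 6.39403447314 ≈ 434,794.3442.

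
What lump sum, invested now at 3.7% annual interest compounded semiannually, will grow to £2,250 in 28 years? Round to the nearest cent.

Periodic rate = 3.7%/2 = 0.0185; 56 periods.
P = 2,250/(1 + 0.0185)^56 ≈ 2,250/2.791372958 ≈ 806.0550.

£806.05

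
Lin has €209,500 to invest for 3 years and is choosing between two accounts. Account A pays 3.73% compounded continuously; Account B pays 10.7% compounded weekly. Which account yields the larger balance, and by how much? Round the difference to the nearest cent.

A: e^(0.0373·3) = e^0.1119 ≈ 1.11840101495, so 209,500 × 1.11840101495 ≈ 234,305.0126.
B: (1 + 0.107/52)^156 ≈ 1.3780510147, so 209,500 × 1.3780510147 ≈ 288,701.6876.
Difference ≈ 54,396.6749 in favor of B.

Account B, by €54,396.67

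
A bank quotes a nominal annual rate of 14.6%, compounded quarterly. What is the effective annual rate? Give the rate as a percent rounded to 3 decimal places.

15.419%

One year is 4 periods at 0.0365 each: (1 + 0.0365)^4 ≈ 1.15419.
EAR = 1.15419 − 1 ≈ 15.41898%.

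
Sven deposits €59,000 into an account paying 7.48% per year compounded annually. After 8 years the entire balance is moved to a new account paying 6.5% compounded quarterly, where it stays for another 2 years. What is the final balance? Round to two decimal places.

After 8 years at 7.48%: 59,000 × 1.78082507479 ≈ 105,068.6794.
Then 2 years at 6.5%: 105,068.6794 × 1.13763899188 ≈ 119,530.2265.

€119,530.23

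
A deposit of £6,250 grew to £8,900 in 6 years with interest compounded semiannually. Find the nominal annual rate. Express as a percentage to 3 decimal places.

5.979%

(1 + r/2)^12 = 8,900/6,250 = 1.424.
1 + r/2 = 1.424^(1/12) ≈ 1.029894, so r/2 ≈ 0.0298939.
r ≈ 2·0.0298939 = 5.97879%.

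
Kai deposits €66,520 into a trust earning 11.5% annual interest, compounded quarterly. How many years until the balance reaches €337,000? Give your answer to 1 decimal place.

14.3 years

We need (1 + 0.02875)^(4t) = 5.0661, so 4t = ln 5.0661 / ln 1.02875 ≈ 57.2450.
t ≈ 57.2450/4 = 14.3113 years.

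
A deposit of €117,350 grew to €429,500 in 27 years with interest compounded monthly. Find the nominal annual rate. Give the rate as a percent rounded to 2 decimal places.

4.82%

The 324-period growth factor is 429,500/117,350 = 3.65999.
r/12 = 3.65999^(1/324) − 1 ≈ 0.00401254, so r ≈ 12·0.00401254 = 4.81504%.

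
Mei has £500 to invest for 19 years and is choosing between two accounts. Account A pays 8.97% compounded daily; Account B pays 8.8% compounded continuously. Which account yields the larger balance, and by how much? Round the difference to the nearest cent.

Account A, by £86.79

Account A growth factor: (1 + 0.0897/365)^6935 ≈ 5.496385067; balance ≈ 2,748.1925.
Account B growth factor: e^(0.088·19) = e^1.672 ≈ 5.322802764; balance ≈ 2,661.4014.
Account A is larger by 86.7912.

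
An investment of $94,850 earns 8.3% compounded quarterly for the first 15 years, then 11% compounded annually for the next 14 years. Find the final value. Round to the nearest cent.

$1,401,917.17

After 15 years at 8.3%: 94,850 × 3.428967080291 ≈ 325,237.5276.
Then 14 years at 11%: 325,237.5276 × 4.310440980484 ≈ 1,401,917.1672.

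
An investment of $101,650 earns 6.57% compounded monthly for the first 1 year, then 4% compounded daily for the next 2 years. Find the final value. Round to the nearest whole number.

$117,572

Phase 1: 101,650·(1 + 0.005475)^12 ≈ 108,533.2242.
Phase 2: 108,533.2242·(1 + 0.04/365)^730 ≈ 117,572.1229.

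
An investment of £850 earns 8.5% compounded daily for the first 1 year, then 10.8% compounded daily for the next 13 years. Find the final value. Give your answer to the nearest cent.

£3,766.94

Phase 1: 850·(1 + 0.085/365)^365 ≈ 925.4003.
Phase 2: 925.4003·(1 + 0.108/365)^4745 ≈ 3,766.9419.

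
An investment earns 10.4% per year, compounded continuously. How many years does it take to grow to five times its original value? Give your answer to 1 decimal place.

e^(0.104t) = 5, so 0.104t = ln 5 ≈ 1.6094.
t ≈ 1.6094/0.104 ≈ 15.4754.

15.5 years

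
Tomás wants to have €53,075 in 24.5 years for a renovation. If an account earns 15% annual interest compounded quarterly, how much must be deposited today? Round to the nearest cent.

Growth factor = (1 + 0.0375)^98 ≈ 36.88368698.
P = 53,075/36.88368698 ≈ 1,438.9830.

€1,438.98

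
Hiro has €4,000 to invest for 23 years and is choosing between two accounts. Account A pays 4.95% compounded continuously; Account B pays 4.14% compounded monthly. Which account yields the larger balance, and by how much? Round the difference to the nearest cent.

Account A growth factor: e^(0.0495·23) = e^1.1385 ≈ 3.1220817285; balance ≈ 12,488.3269.
Account B growth factor: (1 + 0.00345)^276 ≈ 2.5871612266; balance ≈ 10,348.6449.
Account A is larger by 2,139.6820.

Account A, by €2,139.68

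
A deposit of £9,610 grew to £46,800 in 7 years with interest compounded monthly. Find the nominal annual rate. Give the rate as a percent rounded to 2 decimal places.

22.83%

(1 + r/12)^84 = 46,800/9,610 = 4.86993.
1 + r/12 = 4.86993^(1/84) ≈ 1.019025, so r/12 ≈ 0.0190249.
r ≈ 12·0.0190249 = 22.82987%.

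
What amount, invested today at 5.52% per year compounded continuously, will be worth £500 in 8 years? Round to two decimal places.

£321.50

P = A·e^(−rt) = 500·e^(−0.4416).
e^(−0.4416) ≈ 0.643006787, so P ≈ 321.5034.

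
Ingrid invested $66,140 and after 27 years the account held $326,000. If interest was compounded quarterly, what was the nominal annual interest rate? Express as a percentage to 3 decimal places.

5.952%

(1 + r/4)^108 = 326,000/66,140 = 4.92894.
1 + r/4 = 4.92894^(1/108) ≈ 1.014879, so r/4 ≈ 0.0148793.
r ≈ 4·0.0148793 = 5.95171%.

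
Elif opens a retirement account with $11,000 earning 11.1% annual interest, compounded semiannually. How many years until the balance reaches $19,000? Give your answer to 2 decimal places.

(1 + 0.0555)^(2t) = 19,000/11,000 = 1.7273.
2t·ln(1 + 0.0555) = ln(1.7273); 2t = 0.54654/0.0540146 ≈ 10.1184.
t ≈ 5.0592 years.

5.06 years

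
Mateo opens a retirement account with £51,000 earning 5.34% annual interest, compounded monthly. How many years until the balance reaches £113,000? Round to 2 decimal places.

We need (1 + 0.00445)^(12t) = 2.2157, so 12t = ln 2.2157 / ln 1.00445 ≈ 179.1755.
t ≈ 179.1755/12 = 14.9313 years.

14.93 years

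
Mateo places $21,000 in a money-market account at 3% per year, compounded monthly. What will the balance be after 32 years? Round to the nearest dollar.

$54,780

Growth factor = (1 + 0.0025)^384 ≈ 2.6085695247.
A ≈ 21,000 × 2.6085695247 ≈ 54,779.9600.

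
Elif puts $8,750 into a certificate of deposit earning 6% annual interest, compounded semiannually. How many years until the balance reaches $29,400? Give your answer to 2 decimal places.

We need (1 + 0.03)^(2t) = 3.36, so 2t = ln 3.36 / ln 1.03 ≈ 41.0010.
t ≈ 41.0010/2 = 20.5005 years.

20.50 years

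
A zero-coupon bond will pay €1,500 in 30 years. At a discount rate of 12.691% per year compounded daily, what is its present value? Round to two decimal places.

Periodic rate = 12.691%/365 = 0.000347699; 10950 periods.
P = 1,500/(1 + 0.12691/365)^10950 ≈ 1,500/44.99890953 ≈ 33.3341.

€33.33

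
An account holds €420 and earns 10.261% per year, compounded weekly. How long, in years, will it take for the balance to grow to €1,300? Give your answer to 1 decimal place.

11.0 years

We need (1 + 0.00197327)^(52t) = 3.0952, so 52t = ln 3.0952 / ln 1.001973 ≈ 573.1500.
t ≈ 573.1500/52 = 11.0221 years.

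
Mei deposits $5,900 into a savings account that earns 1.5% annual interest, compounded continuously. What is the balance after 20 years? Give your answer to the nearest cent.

$7,964.17

A = P·e^(rt) = 5,900·e^(0.015·20) = 5,900·e^0.3.
e^0.3 ≈ 1.349858808, so A ≈ 7,964.1670.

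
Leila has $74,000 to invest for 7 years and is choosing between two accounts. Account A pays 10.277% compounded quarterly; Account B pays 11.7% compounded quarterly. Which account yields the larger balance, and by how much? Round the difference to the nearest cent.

Account A growth factor: (1 + 0.0256925)^28 ≈ 2.03460935699; balance ≈ 150,561.0924.
Account B growth factor: (1 + 0.02925)^28 ≈ 2.24173627123; balance ≈ 165,888.4841.
Account B is larger by 15,327.3917.

Account B, by $15,327.39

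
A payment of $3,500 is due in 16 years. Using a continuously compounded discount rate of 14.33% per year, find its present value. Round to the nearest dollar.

$353

P = A·e^(−rt) = 3,500·e^(−2.2928).
e^(−2.2928) ≈ 0.1009833124, so P ≈ 353.4416.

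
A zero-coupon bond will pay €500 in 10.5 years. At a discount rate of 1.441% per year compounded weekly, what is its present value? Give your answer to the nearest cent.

Growth factor = (1 + 0.01441/52)^546 ≈ 1.16332704.
P = 500/1.16332704 ≈ 429.8018.

€429.80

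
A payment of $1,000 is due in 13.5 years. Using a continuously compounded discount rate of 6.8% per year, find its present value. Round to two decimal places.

P = A·e^(−rt) = 1,000·e^(−0.918).
e^(−0.918) ≈ 0.399316877, so P ≈ 399.3169.

$399.32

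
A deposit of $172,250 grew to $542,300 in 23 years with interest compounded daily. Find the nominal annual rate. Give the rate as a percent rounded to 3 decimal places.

4.987%

The 8395-period growth factor is 542,300/172,250 = 3.14833.
r/365 = 3.14833^(1/8395) − 1 ≈ 0.000136623, so r ≈ 365·0.000136623 = 4.98674%.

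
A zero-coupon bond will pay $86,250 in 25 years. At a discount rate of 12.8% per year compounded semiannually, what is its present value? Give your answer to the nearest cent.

Periodic rate = 12.8%/2 = 0.064; 50 periods.
P = 86,250/(1 + 0.064)^50 ≈ 86,250/22.237266351 ≈ 3,878.6242.

$3,878.62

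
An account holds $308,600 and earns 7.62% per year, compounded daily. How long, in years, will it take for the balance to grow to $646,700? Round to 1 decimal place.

(1 + 0.000208767)^(365t) = 646,700/308,600 = 2.0956.
365t·ln(1 + 0.000208767) = ln(2.0956); 365t = 0.73984/0.000208745 ≈ 3544.2065.
t ≈ 9.7102 years.

9.7 years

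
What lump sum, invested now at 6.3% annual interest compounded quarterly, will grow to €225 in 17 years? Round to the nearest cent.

Growth factor = (1 + 0.01575)^68 ≈ 2.89403986.
P = 225/2.89403986 ≈ 77.7460.

€77.75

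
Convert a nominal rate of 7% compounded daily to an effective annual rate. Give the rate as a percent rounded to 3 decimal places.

One year is 365 periods at 0.000191781 each: (1 + 0.000191781)^365 ≈ 1.072501.
EAR = 1.072501 − 1 ≈ 7.25010%.

7.250%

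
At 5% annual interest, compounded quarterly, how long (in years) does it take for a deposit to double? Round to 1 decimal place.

(1 + 0.0125)^(4t) = 2.
4t = ln 2 / ln(1 + 0.0125) ≈ 0.69315/0.0124225 ≈ 55.7976.
t ≈ 13.9494.

13.9 years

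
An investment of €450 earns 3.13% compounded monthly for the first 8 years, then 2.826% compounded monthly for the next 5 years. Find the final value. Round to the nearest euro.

Phase 1: 450·(1 + 0.0313/12)^96 ≈ 577.8542.
Phase 2: 577.8542·(1 + 0.002355)^60 ≈ 665.4447.

€665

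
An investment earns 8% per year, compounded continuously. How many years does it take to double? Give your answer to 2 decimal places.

e^(0.08t) = 2, so 0.08t = ln 2 ≈ 0.69315.
t ≈ 0.69315/0.08 ≈ 8.6643.

8.66 years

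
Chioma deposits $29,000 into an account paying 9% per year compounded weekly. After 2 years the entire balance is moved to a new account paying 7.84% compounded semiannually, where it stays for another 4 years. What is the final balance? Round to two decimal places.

Phase 1: 29,000·(1 + 0.09/52)^104 ≈ 34,713.9020.
Phase 2: 34,713.9020·(1 + 0.0392)^8 ≈ 47,216.7986.

$47,216.80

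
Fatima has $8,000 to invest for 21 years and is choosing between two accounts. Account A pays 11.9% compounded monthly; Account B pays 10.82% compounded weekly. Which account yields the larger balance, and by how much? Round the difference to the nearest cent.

Account A growth factor: (1 + 0.119/12)^252 ≈ 12.021424561; balance ≈ 96,171.3965.
Account B growth factor: (1 + 0.1082/52)^1092 ≈ 9.6778455775; balance ≈ 77,422.7646.
Account A is larger by 18,748.6319.

Account A, by $18,748.63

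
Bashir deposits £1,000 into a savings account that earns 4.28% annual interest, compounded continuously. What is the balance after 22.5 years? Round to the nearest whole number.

£2,620

A = P·e^(rt) = 1,000·e^(0.0428·22.5) = 1,000·e^0.963.
e^0.963 ≈ 2.619543327, so A ≈ 2,619.5433.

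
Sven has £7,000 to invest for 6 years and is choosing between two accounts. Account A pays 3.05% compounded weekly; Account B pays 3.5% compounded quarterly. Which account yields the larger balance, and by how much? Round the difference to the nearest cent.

Account A growth factor: (1 + 0.0305/52)^312 ≈ 1.200749989; balance ≈ 8,405.2499.
Account B growth factor: (1 + 0.00875)^24 ≈ 1.232551701; balance ≈ 8,627.8619.
Account B is larger by 222.6120.

Account B, by £222.61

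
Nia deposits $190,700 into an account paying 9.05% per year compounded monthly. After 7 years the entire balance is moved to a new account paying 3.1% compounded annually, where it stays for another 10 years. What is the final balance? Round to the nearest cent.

$486,441.52

Phase 1: 190,700·(1 + 0.0905/12)^84 ≈ 358,462.7081.
Phase 2: 358,462.7081·(1 + 0.031)^10 ≈ 486,441.5171.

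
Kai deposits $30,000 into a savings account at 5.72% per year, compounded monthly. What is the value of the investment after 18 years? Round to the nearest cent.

Periodic rate = 5.72%/12 = 0.00476667; periods = 12·18 = 216.
A = 30,000·(1 + 0.0572/12)^216 ≈ 30,000·2.7931050276 ≈ 83,793.1508.

$83,793.15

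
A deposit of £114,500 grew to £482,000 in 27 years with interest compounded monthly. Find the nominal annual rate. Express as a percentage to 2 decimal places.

(1 + r/12)^324 = 482,000/114,500 = 4.20961.
1 + r/12 = 4.20961^(1/324) ≈ 1.004446, so r/12 ≈ 0.00444618.
r ≈ 12·0.00444618 = 5.33542%.

5.34%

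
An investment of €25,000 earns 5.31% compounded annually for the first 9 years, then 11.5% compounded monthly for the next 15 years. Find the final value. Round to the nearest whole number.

€221,696

Phase 1: 25,000·(1 + 0.0531)^9 ≈ 39,825.9848.
Phase 2: 39,825.9848·(1 + 0.115/12)^180 ≈ 221,695.8483.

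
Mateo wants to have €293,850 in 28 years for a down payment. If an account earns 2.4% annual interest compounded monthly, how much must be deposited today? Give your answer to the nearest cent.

€150,165.88

Periodic rate = 2.4%/12 = 0.002; 336 periods.
P = 293,850/(1 + 0.002)^336 ≈ 293,850/1.95683602249 ≈ 150,165.8783.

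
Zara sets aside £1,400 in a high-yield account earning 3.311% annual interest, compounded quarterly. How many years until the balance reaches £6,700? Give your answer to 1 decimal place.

47.5 years

(1 + 0.0082775)^(4t) = 6,700/1,400 = 4.7857.
4t·ln(1 + 0.0082775) = ln(4.7857); 4t = 1.5656/0.00824343 ≈ 189.9252.
t ≈ 47.4813 years.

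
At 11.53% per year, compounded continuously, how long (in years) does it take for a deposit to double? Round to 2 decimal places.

e^(0.1153t) = 2, so 0.1153t = ln 2 ≈ 0.69315.
t ≈ 0.69315/0.1153 ≈ 6.0117.

6.01 years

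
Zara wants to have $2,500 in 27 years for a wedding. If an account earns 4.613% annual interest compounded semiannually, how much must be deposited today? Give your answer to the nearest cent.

$729.74

Growth factor = (1 + 0.023065)^54 ≈ 3.425896785.
P = 2,500/3.425896785 ≈ 729.7359.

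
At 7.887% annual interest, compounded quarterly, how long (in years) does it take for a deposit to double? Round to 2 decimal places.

(1 + 0.0197175)^(4t) = 2.
4t = ln 2 / ln(1 + 0.0197175) ≈ 0.69315/0.0195256 ≈ 35.4994.
t ≈ 8.8748.

8.87 years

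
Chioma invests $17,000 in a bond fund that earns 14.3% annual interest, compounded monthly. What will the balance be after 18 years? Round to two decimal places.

$219,641.65

Growth factor = (1 + 0.143/12)^216 ≈ 12.9200970931.
A ≈ 17,000 × 12.9200970931 ≈ 219,641.6506.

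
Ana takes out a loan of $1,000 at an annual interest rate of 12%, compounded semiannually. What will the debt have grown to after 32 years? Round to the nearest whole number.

Growth factor = (1 + 0.06)^64 ≈ 41.646199666.
A ≈ 1,000 × 41.646199666 ≈ 41,646.1997.

$41,646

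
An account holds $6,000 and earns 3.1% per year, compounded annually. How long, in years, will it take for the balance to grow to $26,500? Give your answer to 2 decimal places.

We need (1 + 0.031)^t = 4.4167, so t = ln 4.4167 / ln 1.031 ≈ 48.6546.

48.65 years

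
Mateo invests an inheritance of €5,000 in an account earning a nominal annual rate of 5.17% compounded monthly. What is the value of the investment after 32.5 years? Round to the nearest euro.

€26,738

Growth factor = (1 + 0.0517/12)^390 ≈ 5.3475623636.
A ≈ 5,000 × 5.3475623636 ≈ 26,737.8118.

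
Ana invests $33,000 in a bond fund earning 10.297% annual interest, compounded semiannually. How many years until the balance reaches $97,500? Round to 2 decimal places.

10.79 years

(1 + 0.051485)^(2t) = 97,500/33,000 = 2.9545.
2t·ln(1 + 0.051485) = ln(2.9545); 2t = 1.0833/0.0502035 ≈ 21.5791.
t ≈ 10.7895 years.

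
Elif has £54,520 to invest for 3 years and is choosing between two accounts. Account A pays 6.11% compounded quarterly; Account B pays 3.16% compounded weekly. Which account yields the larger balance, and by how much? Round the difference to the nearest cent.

A: (1 + 0.015275)^12 ≈ 1.1995112007, so 54,520 × 1.1995112007 ≈ 65,397.3507.
B: (1 + 0.0316/52)^156 ≈ 1.0994072897, so 54,520 × 1.0994072897 ≈ 59,939.6854.
Difference ≈ 5,457.6652 in favor of A.

Account A, by £5,457.67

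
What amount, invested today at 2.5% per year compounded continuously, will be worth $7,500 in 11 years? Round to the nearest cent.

P = A·e^(−rt) = 7,500·e^(−0.275).
e^(−0.275) ≈ 0.7595721232, so P ≈ 5,696.7909.

$5,696.79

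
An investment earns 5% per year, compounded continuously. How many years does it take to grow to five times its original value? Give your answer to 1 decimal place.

32.2 years

e^(0.05t) = 5, so 0.05t = ln 5 ≈ 1.6094.
t ≈ 1.6094/0.05 ≈ 32.1888.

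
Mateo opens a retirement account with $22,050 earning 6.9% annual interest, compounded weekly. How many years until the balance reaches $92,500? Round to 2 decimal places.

(1 + 0.00132692)^(52t) = 92,500/22,050 = 4.195.
52t·ln(1 + 0.00132692) = ln(4.195); 52t = 1.4339/0.00132604 ≈ 1081.3341.
t ≈ 20.7949 years.

20.79 years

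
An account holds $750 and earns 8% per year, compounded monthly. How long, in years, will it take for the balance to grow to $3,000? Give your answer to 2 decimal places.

We need (1 + 0.00666667)^(12t) = 4, so 12t = ln 4 / ln 1.006667 ≈ 208.6365.
t ≈ 208.6365/12 = 17.3864 years.

17.39 years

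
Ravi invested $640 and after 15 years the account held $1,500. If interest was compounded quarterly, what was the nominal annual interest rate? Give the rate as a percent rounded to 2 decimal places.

5.72%

(1 + r/4)^60 = 1,500/640 = 2.34375.
1 + r/4 = 2.34375^(1/60) ≈ 1.014297, so r/4 ≈ 0.0142971.
r ≈ 4·0.0142971 = 5.71884%.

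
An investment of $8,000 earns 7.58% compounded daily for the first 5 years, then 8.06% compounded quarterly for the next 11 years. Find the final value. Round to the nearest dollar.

Phase 1: 8,000·(1 + 0.0758/365)^1825 ≈ 11,686.1244.
Phase 2: 11,686.1244·(1 + 0.02015)^44 ≈ 28,111.7575.

$28,112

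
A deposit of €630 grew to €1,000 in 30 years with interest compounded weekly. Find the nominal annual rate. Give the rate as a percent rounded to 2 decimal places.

1.54%

The 1560-period growth factor is 1,000/630 = 1.5873.
r/52 = 1.5873^(1/1560) − 1 ≈ 0.00029622, so r ≈ 52·0.00029622 = 1.54035%.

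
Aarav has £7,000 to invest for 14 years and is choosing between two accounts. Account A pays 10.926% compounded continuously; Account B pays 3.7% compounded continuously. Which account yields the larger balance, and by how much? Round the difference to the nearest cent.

Account A, by £20,564.93

Account A growth factor: e^(0.10926·14) = e^1.52964 ≈ 4.6165145779; balance ≈ 32,315.6020.
Account B growth factor: e^(0.037·14) = e^0.518 ≈ 1.6786669562; balance ≈ 11,750.6687.
Account A is larger by 20,564.9334.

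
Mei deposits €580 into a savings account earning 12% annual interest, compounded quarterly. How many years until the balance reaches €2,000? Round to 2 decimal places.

(1 + 0.03)^(4t) = 2,000/580 = 3.4483.
4t·ln(1 + 0.03) = ln(3.4483); 4t = 1.2379/0.0295588 ≈ 41.8784.
t ≈ 10.4696 years.

10.47 years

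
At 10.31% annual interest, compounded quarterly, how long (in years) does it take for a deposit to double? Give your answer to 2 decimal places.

6.81 years

(1 + 0.025775)^(4t) = 2.
4t = ln 2 / ln(1 + 0.025775) ≈ 0.69315/0.0254484 ≈ 27.2373.
t ≈ 6.8093.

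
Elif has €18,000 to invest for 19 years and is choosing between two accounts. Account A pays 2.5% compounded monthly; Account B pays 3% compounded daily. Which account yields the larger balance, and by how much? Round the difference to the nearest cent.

Account A growth factor: (1 + 0.025/12)^228 ≈ 1.607219865; balance ≈ 28,929.9576.
Account B growth factor: (1 + 0.03/365)^6935 ≈ 1.7682256331; balance ≈ 31,828.0614.
Account B is larger by 2,898.1038.

Account B, by €2,898.10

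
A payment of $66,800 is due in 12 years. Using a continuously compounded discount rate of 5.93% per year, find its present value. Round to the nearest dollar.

$32,789

P = A·e^(−rt) = 66,800·e^(−0.7116).
e^(−0.7116) ≈ 0.49085819571, so P ≈ 32,789.3275.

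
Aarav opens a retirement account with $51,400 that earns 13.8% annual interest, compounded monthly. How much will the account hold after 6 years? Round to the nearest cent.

Growth factor = (1 + 0.0115)^72 ≈ 2.27794834471.
A ≈ 51,400 × 2.27794834471 ≈ 117,086.5449.

$117,086.54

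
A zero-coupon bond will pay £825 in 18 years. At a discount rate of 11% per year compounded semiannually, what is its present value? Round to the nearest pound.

£120

Periodic rate = 11%/2 = 0.055; 36 periods.
P = 825/(1 + 0.055)^36 ≈ 825/6.87208538 ≈ 120.0509.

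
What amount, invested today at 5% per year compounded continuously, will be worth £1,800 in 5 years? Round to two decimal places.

P = A·e^(−rt) = 1,800·e^(−0.25).
e^(−0.25) ≈ 0.7788007831, so P ≈ 1,401.8414.

£1,401.84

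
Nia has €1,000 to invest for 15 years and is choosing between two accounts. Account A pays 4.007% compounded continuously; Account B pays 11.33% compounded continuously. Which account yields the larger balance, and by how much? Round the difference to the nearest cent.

A: e^(0.04007·15) = e^0.60105 ≈ 1.82403303, so 1,000 × 1.82403303 ≈ 1,824.0330.
B: e^(0.1133·15) = e^1.6995 ≈ 5.471211102, so 1,000 × 5.471211102 ≈ 5,471.2111.
Difference ≈ 3,647.1781 in favor of B.

Account B, by €3,647.18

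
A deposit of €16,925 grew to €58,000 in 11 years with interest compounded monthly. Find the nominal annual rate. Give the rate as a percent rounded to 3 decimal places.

11.249%

(1 + r/12)^132 = 58,000/16,925 = 3.42688.
1 + r/12 = 3.42688^(1/132) ≈ 1.009374, so r/12 ≈ 0.00937436.
r ≈ 12·0.00937436 = 11.24923%.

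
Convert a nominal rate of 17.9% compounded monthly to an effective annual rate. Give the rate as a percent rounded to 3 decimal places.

19.444%

One year is 12 periods at 0.0149167 each: (1 + 0.0149167)^12 ≈ 1.194441.
EAR = 1.194441 − 1 ≈ 19.44408%.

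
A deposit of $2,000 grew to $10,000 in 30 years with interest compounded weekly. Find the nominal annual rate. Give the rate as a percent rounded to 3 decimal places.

5.368%

(1 + r/52)^1560 = 10,000/2,000 = 5.
1 + r/52 = 5^(1/1560) ≈ 1.001032, so r/52 ≈ 0.00103222.
r ≈ 52·0.00103222 = 5.36756%.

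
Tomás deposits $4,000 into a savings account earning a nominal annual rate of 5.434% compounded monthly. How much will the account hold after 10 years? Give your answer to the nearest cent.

$6,878.96

Periodic rate = 5.434%/12 = 0.00452833; periods = 12·10 = 120.
A = 4,000·(1 + 0.05434/12)^120 ≈ 4,000·1.719740407 ≈ 6,878.9616.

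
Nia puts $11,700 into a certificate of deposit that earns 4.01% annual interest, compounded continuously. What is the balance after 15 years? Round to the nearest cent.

A = P·e^(rt) = 11,700·e^(0.0401·15) = 11,700·e^0.6015.
e^0.6015 ≈ 1.8248540295, so A ≈ 21,350.7921.

$21,350.79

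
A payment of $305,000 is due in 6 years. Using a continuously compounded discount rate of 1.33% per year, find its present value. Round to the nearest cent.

$281,606.80

P = A·e^(−rt) = 305,000·e^(−0.0798).
e^(−0.0798) ≈ 0.923300988119, so P ≈ 281,606.8014.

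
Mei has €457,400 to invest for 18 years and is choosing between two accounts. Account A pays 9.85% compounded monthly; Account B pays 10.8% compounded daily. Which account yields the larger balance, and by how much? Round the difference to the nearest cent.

Account B, by €520,796.77

A: (1 + 0.0985/12)^216 ≈ 5.84603052743, so 457,400 × 5.84603052743 ≈ 2,673,974.3632.
B: (1 + 0.108/365)^6570 ≈ 6.984633007488, so 457,400 × 6.984633007488 ≈ 3,194,771.1376.
Difference ≈ 520,796.7744 in favor of B.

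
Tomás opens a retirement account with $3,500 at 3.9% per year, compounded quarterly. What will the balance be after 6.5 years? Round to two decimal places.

$4,504.31

Periodic rate = 3.9%/4 = 0.00975; periods = 4·6.5 = 26.
A = 3,500·(1 + 0.00975)^26 ≈ 3,500·1.286946247 ≈ 4,504.3119.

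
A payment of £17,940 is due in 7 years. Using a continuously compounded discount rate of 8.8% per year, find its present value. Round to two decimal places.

P = A·e^(−rt) = 17,940·e^(−0.616).
e^(−0.616) ≈ 0.54010052464, so P ≈ 9,689.4034.

£9,689.40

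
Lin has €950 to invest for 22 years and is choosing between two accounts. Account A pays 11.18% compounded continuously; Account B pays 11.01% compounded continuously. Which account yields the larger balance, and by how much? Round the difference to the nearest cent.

Account A, by €408.03

A: e^(0.1118·22) = e^2.4596 ≈ 11.700130552, so 950 × 11.700130552 ≈ 11,115.1240.
B: e^(0.1101·22) = e^2.4222 ≈ 11.27062744, so 950 × 11.27062744 ≈ 10,707.0961.
Difference ≈ 408.0280 in favor of A.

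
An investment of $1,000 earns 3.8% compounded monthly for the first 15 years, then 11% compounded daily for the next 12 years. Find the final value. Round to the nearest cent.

After 15 years at 3.8%: 1,000 × 1.766675268 ≈ 1,766.6753.
Then 12 years at 11%: 1,766.6753 × 3.742677019 ≈ 6,612.0949.

$6,612.09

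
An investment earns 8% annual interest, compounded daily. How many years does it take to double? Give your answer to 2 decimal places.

8.67 years

(1 + 0.000219178)^(365t) = 2.
365t = ln 2 / ln(1 + 0.000219178) ≈ 0.69315/0.000219154 ≈ 3162.8306.
t ≈ 8.6653.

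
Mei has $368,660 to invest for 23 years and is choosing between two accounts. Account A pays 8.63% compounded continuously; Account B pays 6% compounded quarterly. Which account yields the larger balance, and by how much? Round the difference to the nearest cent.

Account A, by $1,232,778.13

A: e^(0.0863·23) = e^1.9849 ≈ 7.278319517109, so 368,660 × 7.278319517109 ≈ 2,683,225.2732.
B: (1 + 0.015)^92 ≈ 3.934376224277, so 368,660 × 3.934376224277 ≈ 1,450,447.1388.
Difference ≈ 1,232,778.1343 in favor of A.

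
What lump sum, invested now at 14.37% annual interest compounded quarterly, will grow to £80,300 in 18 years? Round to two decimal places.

£6,325.24

Growth factor = (1 + 0.035925)^72 ≈ 12.695172618.
P = 80,300/12.695172618 ≈ 6,325.2389.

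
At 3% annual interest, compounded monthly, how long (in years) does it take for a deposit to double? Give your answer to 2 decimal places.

23.13 years

(1 + 0.0025)^(12t) = 2.
12t = ln 2 / ln(1 + 0.0025) ≈ 0.69315/0.00249688 ≈ 277.6053.
t ≈ 23.1338.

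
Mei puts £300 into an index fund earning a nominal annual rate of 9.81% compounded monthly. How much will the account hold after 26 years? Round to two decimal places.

£3,804.78

Periodic rate = 9.81%/12 = 0.008175; periods = 12·26 = 312.
A = 300·(1 + 0.008175)^312 ≈ 300·12.68259899 ≈ 3,804.7797.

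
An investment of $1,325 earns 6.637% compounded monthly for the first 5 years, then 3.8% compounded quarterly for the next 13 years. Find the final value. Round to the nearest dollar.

$3,016

Phase 1: 1,325·(1 + 0.06637/12)^60 ≈ 1,844.7580.
Phase 2: 1,844.7580·(1 + 0.0095)^52 ≈ 3,016.2562.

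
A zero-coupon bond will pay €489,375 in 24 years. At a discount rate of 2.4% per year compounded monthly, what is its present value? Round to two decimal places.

€275,256.75

Growth factor = (1 + 0.002)^288 ≈ 1.77788555339.
P = 489,375/1.77788555339 ≈ 275,256.7504.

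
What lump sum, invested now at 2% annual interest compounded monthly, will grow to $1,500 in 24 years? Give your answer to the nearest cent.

$928.55

Growth factor = (1 + 0.02/12)^288 ≈ 1.615428819.
P = 1,500/1.615428819 ≈ 928.5460.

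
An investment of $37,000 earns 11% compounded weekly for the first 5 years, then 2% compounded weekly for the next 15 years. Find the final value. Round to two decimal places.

$86,511.67

After 5 years at 11%: 37,000 × 1.7322464433 ≈ 64,093.1184.
Then 15 years at 2%: 64,093.1184 × 1.3497809533 ≈ 86,511.6705.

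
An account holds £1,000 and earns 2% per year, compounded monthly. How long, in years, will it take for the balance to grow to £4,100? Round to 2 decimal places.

(1 + 0.00166667)^(12t) = 4,100/1,000 = 4.1.
12t·ln(1 + 0.00166667) = ln(4.1); 12t = 1.411/0.00166528 ≈ 847.2975.
t ≈ 70.6081 years.

70.61 years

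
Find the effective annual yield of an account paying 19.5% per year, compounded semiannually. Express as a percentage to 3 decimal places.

EAR = (1 + 19.5%/2)^2 − 1 = (1 + 0.0975)^2 − 1.
(1 + 0.0975)^2 ≈ 1.204506, so EAR ≈ 20.45062%.

20.451%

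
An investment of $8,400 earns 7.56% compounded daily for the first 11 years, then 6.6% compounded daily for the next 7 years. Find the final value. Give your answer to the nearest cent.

Phase 1: 8,400·(1 + 0.0756/365)^4015 ≈ 19,293.0629.
Phase 2: 19,293.0629·(1 + 0.066/365)^2555 ≈ 30,621.5445.

$30,621.54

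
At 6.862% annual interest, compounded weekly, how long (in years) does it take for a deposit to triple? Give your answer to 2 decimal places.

(1 + 0.00131962)^(52t) = 3.
52t = ln 3 / ln(1 + 0.00131962) ≈ 1.0986/0.00131875 ≈ 833.0738.
t ≈ 16.0206.

16.02 years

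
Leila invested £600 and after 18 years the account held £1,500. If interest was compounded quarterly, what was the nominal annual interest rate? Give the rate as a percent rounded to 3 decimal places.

5.123%

The 72-period growth factor is 1,500/600 = 2.5.
r/4 = 2.5^(1/72) − 1 ≈ 0.0128076, so r ≈ 4·0.0128076 = 5.12303%.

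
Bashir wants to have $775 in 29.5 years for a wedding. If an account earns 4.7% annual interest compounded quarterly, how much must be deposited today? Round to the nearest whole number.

Periodic rate = 4.7%/4 = 0.01175; 118 periods.
P = 775/(1 + 0.01175)^118 ≈ 775/3.96861657 ≈ 195.2822.

$195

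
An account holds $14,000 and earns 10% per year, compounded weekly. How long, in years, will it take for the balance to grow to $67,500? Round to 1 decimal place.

We need (1 + 0.00192308)^(52t) = 4.8214, so 52t = ln 4.8214 / ln 1.001923 ≈ 818.7828.
t ≈ 818.7828/52 = 15.7458 years.

15.7 years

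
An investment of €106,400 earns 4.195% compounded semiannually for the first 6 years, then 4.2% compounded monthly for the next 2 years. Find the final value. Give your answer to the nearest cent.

€148,436.25

Phase 1: 106,400·(1 + 0.020975)^12 ≈ 136,496.9423.
Phase 2: 136,496.9423·(1 + 0.0035)^24 ≈ 148,436.2475.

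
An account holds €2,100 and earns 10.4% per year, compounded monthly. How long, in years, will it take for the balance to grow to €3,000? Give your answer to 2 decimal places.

We need (1 + 0.00866667)^(12t) = 1.4286, so 12t = ln 1.4286 / ln 1.008667 ≈ 41.3329.
t ≈ 41.3329/12 = 3.4444 years.

3.44 years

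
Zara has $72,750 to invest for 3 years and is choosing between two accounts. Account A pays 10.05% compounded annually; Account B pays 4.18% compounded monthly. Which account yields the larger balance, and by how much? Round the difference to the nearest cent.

Account A, by $14,510.79

Account A growth factor: (1 + 0.1005)^3 ≈ 1.3328158251; balance ≈ 96,962.3513.
Account B growth factor: (1 + 0.0418/12)^36 ≈ 1.1333548192; balance ≈ 82,451.5631.
Account A is larger by 14,510.7882.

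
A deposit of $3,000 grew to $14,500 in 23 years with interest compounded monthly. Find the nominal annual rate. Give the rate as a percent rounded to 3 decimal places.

6.870%

(1 + r/12)^276 = 14,500/3,000 = 4.83333.
1 + r/12 = 4.83333^(1/276) ≈ 1.005725, so r/12 ≈ 0.00572479.
r ≈ 12·0.00572479 = 6.86975%.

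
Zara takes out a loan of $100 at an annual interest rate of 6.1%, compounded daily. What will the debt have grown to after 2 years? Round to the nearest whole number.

$113

Periodic rate = 6.1%/365 = 0.000167123; periods = 365·2 = 730.
A = 100·(1 + 0.061/365)^730 ≈ 100·1.12974259 ≈ 112.9743.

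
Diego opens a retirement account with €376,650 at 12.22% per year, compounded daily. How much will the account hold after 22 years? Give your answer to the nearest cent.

Growth factor = (1 + 0.1222/365)^8030 ≈ 14.70150794219.
A ≈ 376,650 × 14.70150794219 ≈ 5,537,322.9664.

€5,537,322.97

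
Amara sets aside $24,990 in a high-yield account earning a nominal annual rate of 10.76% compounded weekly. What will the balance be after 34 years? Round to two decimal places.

$965,934.40

Periodic rate = 10.76%/52 = 0.00206923; periods = 52·34 = 1768.
A = 24,990·(1 + 0.1076/52)^1768 ≈ 24,990·38.6528370668 ≈ 965,934.3983.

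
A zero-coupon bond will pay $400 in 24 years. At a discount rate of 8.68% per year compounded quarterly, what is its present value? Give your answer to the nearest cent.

$50.93

Periodic rate = 8.68%/4 = 0.0217; 96 periods.
P = 400/(1 + 0.0217)^96 ≈ 400/7.85318385 ≈ 50.9348.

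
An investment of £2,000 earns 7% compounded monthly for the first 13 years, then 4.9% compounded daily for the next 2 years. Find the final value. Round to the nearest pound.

Phase 1: 2,000·(1 + 0.07/12)^156 ≈ 4,955.5259.
Phase 2: 4,955.5259·(1 + 0.049/365)^730 ≈ 5,465.7247.

£5,466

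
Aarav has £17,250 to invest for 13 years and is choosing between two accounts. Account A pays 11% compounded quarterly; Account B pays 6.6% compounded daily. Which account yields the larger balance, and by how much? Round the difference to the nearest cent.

Account A, by £30,024.13

A: (1 + 0.0275)^52 ≈ 4.0987854749, so 17,250 × 4.0987854749 ≈ 70,704.0494.
B: (1 + 0.066/365)^4745 ≈ 2.3582561744, so 17,250 × 2.3582561744 ≈ 40,679.9190.
Difference ≈ 30,024.1304 in favor of A.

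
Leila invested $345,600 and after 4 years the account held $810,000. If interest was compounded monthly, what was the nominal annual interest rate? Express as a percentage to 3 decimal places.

21.484%

The 48-period growth factor is 810,000/345,600 = 2.34375.
r/12 = 2.34375^(1/48) − 1 ≈ 0.0179032, so r ≈ 12·0.0179032 = 21.48386%.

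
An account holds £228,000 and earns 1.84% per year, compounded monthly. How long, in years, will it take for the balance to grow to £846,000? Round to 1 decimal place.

71.3 years

We need (1 + 0.00153333)^(12t) = 3.7105, so 12t = ln 3.7105 / ln 1.001533 ≈ 855.7687.
t ≈ 855.7687/12 = 71.3141 years.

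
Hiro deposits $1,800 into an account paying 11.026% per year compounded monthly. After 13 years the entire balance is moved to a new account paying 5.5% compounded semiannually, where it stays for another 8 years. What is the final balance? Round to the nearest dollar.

After 13 years at 11.026%: 1,800 × 4.1654939972 ≈ 7,497.8892.
Then 8 years at 5.5%: 7,497.8892 × 1.5435094358 ≈ 11,573.0627.

$11,573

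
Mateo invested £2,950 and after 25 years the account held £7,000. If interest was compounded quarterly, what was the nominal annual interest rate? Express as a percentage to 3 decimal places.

3.471%

The 100-period growth factor is 7,000/2,950 = 2.37288.
r/4 = 2.37288^(1/100) − 1 ≈ 0.00867849, so r ≈ 4·0.00867849 = 3.47140%.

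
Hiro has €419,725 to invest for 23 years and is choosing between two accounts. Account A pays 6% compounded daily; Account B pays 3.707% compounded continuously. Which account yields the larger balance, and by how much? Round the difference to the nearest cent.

Account A, by €683,601.72

A: (1 + 0.06/365)^8395 ≈ 3.974450850603, so 419,725 × 3.974450850603 ≈ 1,668,176.3833.
B: e^(0.03707·23) = e^0.85261 ≈ 2.3457613061, so 419,725 × 2.3457613061 ≈ 984,574.6642.
Difference ≈ 683,601.7191 in favor of A.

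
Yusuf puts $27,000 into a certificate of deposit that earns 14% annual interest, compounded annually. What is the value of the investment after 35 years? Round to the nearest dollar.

$2,648,705

Annual rate = 14% = 0.14; years = 35.
A = 27,000·(1 + 0.14)^35 ≈ 27,000·98.1001783119 ≈ 2,648,704.8144.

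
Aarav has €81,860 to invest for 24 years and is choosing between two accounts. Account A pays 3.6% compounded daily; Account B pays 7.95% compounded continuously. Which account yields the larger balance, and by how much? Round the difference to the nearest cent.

Account B, by €357,487.94

Account A growth factor: (1 + 0.036/365)^8760 ≈ 2.37253118216; balance ≈ 194,215.4026.
Account B growth factor: e^(0.0795·24) = e^1.908 ≈ 6.73959611811; balance ≈ 551,703.3382.
Account B is larger by 357,487.9357.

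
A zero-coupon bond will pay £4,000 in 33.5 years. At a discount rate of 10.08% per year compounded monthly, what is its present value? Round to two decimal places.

Growth factor = (1 + 0.0084)^402 ≈ 28.8669218.
P = 4,000/28.8669218 ≈ 138.5669.

£138.57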